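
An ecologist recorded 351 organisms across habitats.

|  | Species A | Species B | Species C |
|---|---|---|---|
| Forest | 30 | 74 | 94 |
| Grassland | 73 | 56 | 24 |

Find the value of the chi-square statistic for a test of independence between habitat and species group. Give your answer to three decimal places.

57.139

Row totals: 198, 153. Column totals: 103, 130, 118. Grand total N = 351.
Expected counts (row total × column total / N):
  Forest, Species A: 198×103/351 = 58.1026
  Forest, Species B: 198×130/351 = 73.3333
  Forest, Species C: 198×118/351 = 66.5641
  Grassland, Species A: 153×103/351 = 44.8974
  Grassland, Species B: 153×130/351 = 56.6667
  Grassland, Species C: 153×118/351 = 51.4359
Contributions (O − E)²/E:
  (30 − 58.1026)²/58.1026 = 13.5924
  (74 − 73.3333)²/73.3333 = 0.0061
  (94 − 66.5641)²/66.5641 = 11.3083
  (73 − 44.8974)²/44.8974 = 17.5902
  (56 − 56.6667)²/56.6667 = 0.0078
  (24 − 51.4359)²/51.4359 = 14.6343
χ² = 13.5924 + 0.0061 + 11.3083 + 17.5902 + 0.0078 + 14.6343 = 57.139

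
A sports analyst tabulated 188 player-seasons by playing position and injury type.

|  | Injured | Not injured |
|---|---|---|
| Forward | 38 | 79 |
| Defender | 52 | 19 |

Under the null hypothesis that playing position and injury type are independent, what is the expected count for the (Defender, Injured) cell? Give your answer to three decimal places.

Row total (Defender) = 71; column total (Injured) = 90; grand total N = 188.
Expected count = (row total × column total) / N = 71 × 90 / 188 = 33.989.

33.989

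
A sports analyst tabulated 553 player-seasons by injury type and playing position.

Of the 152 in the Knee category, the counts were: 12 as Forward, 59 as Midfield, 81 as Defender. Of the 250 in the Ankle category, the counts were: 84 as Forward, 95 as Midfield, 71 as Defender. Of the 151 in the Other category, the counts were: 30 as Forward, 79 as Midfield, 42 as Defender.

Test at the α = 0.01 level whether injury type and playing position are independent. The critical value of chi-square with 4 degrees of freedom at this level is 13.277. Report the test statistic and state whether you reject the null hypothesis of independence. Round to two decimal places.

53.14; reject H₀

Row totals: 152, 250, 151. Column totals: 126, 233, 194. Grand total N = 553.
Expected counts (row total × column total / N):
  Knee, Forward: 152×126/553 = 34.633
  Knee, Midfield: 152×233/553 = 64.043
  Knee, Defender: 152×194/553 = 53.324
  Ankle, Forward: 250×126/553 = 56.962
  Ankle, Midfield: 250×233/553 = 105.335
  Ankle, Defender: 250×194/553 = 87.703
  Other, Forward: 151×126/553 = 34.405
  Other, Midfield: 151×233/553 = 63.622
  Other, Defender: 151×194/553 = 52.973
Contributions (O − E)²/E:
  (12 − 34.633)²/34.633 = 14.7909
  (59 − 64.043)²/64.043 = 0.3971
  (81 − 53.324)²/53.324 = 14.3643
  (84 − 56.962)²/56.962 = 12.8341
  (95 − 105.335)²/105.335 = 1.0140
  (71 − 87.703)²/87.703 = 3.1811
  (30 − 34.405)²/34.405 = 0.5640
  (79 − 63.622)²/63.622 = 3.7170
  (42 − 52.973)²/52.973 = 2.2730
χ² = 14.7909 + 0.3971 + 14.3643 + 12.8341 + 1.0140 + 3.1811 + 0.5640 + 3.7170 + 2.2730 = 53.14
df = (3−1)(3−1) = 4. Since 53.14 > 13.277, reject the null hypothesis of independence at α = 0.01.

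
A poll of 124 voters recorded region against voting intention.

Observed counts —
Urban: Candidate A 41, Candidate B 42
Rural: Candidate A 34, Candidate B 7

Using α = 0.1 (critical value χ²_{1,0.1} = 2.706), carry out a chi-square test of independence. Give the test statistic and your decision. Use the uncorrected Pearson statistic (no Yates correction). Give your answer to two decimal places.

12.91; reject H₀

Row totals: 83, 41. Column totals: 75, 49. Grand total N = 124.
Expected counts (row total × column total / N):
  Urban, Candidate A: 83×75/124 = 50.202
  Urban, Candidate B: 83×49/124 = 32.798
  Rural, Candidate A: 41×75/124 = 24.798
  Rural, Candidate B: 41×49/124 = 16.202
Contributions (O − E)²/E:
  (41 − 50.202)²/50.202 = 1.6867
  (42 − 32.798)²/32.798 = 2.5818
  (34 − 24.798)²/24.798 = 3.4147
  (7 − 16.202)²/16.202 = 5.2263
χ² = 1.6867 + 2.5818 + 3.4147 + 5.2263 = 12.91
df = (2−1)(2−1) = 1. Since 12.91 > 2.706, reject the null hypothesis of independence at α = 0.1.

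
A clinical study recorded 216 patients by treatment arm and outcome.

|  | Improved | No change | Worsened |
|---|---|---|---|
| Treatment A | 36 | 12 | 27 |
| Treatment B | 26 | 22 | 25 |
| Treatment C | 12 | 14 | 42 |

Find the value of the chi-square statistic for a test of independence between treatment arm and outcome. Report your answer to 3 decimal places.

Row totals: 75, 73, 68. Column totals: 74, 48, 94. Grand total N = 216.
Expected counts (row total × column total / N):
  Treatment A, Improved: 75×74/216 = 25.6944
  Treatment A, No change: 75×48/216 = 16.6667
  Treatment A, Worsened: 75×94/216 = 32.6389
  Treatment B, Improved: 73×74/216 = 25.0093
  Treatment B, No change: 73×48/216 = 16.2222
  Treatment B, Worsened: 73×94/216 = 31.7685
  Treatment C, Improved: 68×74/216 = 23.2963
  Treatment C, No change: 68×48/216 = 15.1111
  Treatment C, Worsened: 68×94/216 = 29.5926
Contributions (O − E)²/E:
  (36 − 25.6944)²/25.6944 = 4.1334
  (12 − 16.6667)²/16.6667 = 1.3067
  (27 − 32.6389)²/32.6389 = 0.9742
  (26 − 25.0093)²/25.0093 = 0.0392
  (22 − 16.2222)²/16.2222 = 2.0579
  (25 − 31.7685)²/31.7685 = 1.4421
  (12 − 23.2963)²/23.2963 = 5.4775
  (14 − 15.1111)²/15.1111 = 0.0817
  (42 − 29.5926)²/29.5926 = 5.2021
χ² = 4.1334 + 1.3067 + 0.9742 + 0.0392 + 2.0579 + 1.4421 + 5.4775 + 0.0817 + 5.2021 = 20.715

20.715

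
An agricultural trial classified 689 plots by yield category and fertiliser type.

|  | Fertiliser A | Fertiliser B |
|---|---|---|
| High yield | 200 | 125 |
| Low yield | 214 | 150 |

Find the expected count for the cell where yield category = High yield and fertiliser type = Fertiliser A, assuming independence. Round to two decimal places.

Row total (High yield) = 325; column total (Fertiliser A) = 414; grand total N = 689.
Expected count = (row total × column total) / N = 325 × 414 / 689 = 195.28.

195.28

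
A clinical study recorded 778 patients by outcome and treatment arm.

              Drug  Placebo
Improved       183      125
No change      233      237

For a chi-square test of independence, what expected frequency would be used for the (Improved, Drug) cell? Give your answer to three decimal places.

164.689

Row total (Improved) = 308; column total (Drug) = 416; grand total N = 778.
Expected count = (row total × column total) / N = 308 × 416 / 778 = 164.689.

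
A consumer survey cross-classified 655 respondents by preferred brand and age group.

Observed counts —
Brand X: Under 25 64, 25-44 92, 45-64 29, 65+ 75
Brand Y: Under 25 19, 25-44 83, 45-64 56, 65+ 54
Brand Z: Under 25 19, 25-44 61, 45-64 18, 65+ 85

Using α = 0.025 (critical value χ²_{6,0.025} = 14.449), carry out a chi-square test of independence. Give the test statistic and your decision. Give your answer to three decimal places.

Row totals: 260, 212, 183. Column totals: 102, 236, 103, 214. Grand total N = 655.
Expected counts (row total × column total / N):
  Brand X, Under 25: 260×102/655 = 40.4885
  Brand X, 25-44: 260×236/655 = 93.6794
  Brand X, 45-64: 260×103/655 = 40.8855
  Brand X, 65+: 260×214/655 = 84.9466
  Brand Y, Under 25: 212×102/655 = 33.0137
  Brand Y, 25-44: 212×236/655 = 76.3847
  Brand Y, 45-64: 212×103/655 = 33.3374
  Brand Y, 65+: 212×214/655 = 69.2641
  Brand Z, Under 25: 183×102/655 = 28.4977
  Brand Z, 25-44: 183×236/655 = 65.9359
  Brand Z, 45-64: 183×103/655 = 28.7771
  Brand Z, 65+: 183×214/655 = 59.7893
Contributions (O − E)²/E:
  (64 − 40.4885)²/40.4885 = 13.6530
  (92 − 93.6794)²/93.6794 = 0.0301
  (29 − 40.8855)²/40.8855 = 3.4551
  (75 − 84.9466)²/84.9466 = 1.1647
  (19 − 33.0137)²/33.0137 = 5.9486
  (83 − 76.3847)²/76.3847 = 0.5729
  (56 − 33.3374)²/33.3374 = 15.4059
  (54 − 69.2641)²/69.2641 = 3.3638
  (19 − 28.4977)²/28.4977 = 3.1654
  (61 − 65.9359)²/65.9359 = 0.3695
  (18 − 28.7771)²/28.7771 = 4.0361
  (85 − 59.7893)²/59.7893 = 10.6303
χ² = 13.6530 + 0.0301 + 3.4551 + 1.1647 + 5.9486 + 0.5729 + 15.4059 + 3.3638 + 3.1654 + 0.3695 + 4.0361 + 10.6303 = 61.795
df = (3−1)(4−1) = 6. Since 61.795 > 14.449, reject the null hypothesis of independence at α = 0.025.

61.795; reject H₀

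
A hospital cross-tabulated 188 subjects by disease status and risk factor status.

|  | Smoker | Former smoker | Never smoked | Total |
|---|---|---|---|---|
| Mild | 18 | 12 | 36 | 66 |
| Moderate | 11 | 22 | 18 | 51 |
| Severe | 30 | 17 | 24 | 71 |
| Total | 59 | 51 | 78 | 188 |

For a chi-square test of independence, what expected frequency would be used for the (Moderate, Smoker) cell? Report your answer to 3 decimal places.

Row total (Moderate) = 51; column total (Smoker) = 59; grand total N = 188.
Expected count = (row total × column total) / N = 51 × 59 / 188 = 16.005.

16.005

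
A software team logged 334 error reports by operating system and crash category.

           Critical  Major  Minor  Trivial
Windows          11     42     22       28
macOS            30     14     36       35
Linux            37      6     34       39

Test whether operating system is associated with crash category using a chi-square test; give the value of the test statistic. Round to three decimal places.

55.084

Row totals: 103, 115, 116. Column totals: 78, 62, 92, 102. Grand total N = 334.
Expected counts (row total × column total / N):
  Windows, Critical: 103×78/334 = 24.0539
  Windows, Major: 103×62/334 = 19.1198
  Windows, Minor: 103×92/334 = 28.3713
  Windows, Trivial: 103×102/334 = 31.4551
  macOS, Critical: 115×78/334 = 26.8563
  macOS, Major: 115×62/334 = 21.3473
  macOS, Minor: 115×92/334 = 31.6766
  macOS, Trivial: 115×102/334 = 35.1198
  Linux, Critical: 116×78/334 = 27.0898
  Linux, Major: 116×62/334 = 21.5329
  Linux, Minor: 116×92/334 = 31.9521
  Linux, Trivial: 116×102/334 = 35.4251
Contributions (O − E)²/E:
  (11 − 24.0539)²/24.0539 = 7.0843
  (42 − 19.1198)²/19.1198 = 27.3802
  (22 − 28.3713)²/28.3713 = 1.4308
  (28 − 31.4551)²/31.4551 = 0.3795
  (30 − 26.8563)²/26.8563 = 0.3680
  (14 − 21.3473)²/21.3473 = 2.5288
  (36 − 31.6766)²/31.6766 = 0.5901
  (35 − 35.1198)²/35.1198 = 0.0004
  (37 − 27.0898)²/27.0898 = 3.6254
  (6 − 21.5329)²/21.5329 = 11.2048
  (34 − 31.9521)²/31.9521 = 0.1313
  (39 − 35.4251)²/35.4251 = 0.3608
χ² = 7.0843 + 27.3802 + 1.4308 + 0.3795 + 0.3680 + 2.5288 + 0.5901 + 0.0004 + 3.6254 + 11.2048 + 0.1313 + 0.3608 = 55.084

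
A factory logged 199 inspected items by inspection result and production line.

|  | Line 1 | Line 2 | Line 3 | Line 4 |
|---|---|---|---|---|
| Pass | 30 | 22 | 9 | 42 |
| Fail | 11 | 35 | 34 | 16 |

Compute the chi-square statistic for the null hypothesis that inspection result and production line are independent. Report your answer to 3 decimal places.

Row totals: 103, 96. Column totals: 41, 57, 43, 58. Grand total N = 199.
Expected counts (row total × column total / N):
  Pass, Line 1: 103×41/199 = 21.2211
  Pass, Line 2: 103×57/199 = 29.5025
  Pass, Line 3: 103×43/199 = 22.2563
  Pass, Line 4: 103×58/199 = 30.0201
  Fail, Line 1: 96×41/199 = 19.7789
  Fail, Line 2: 96×57/199 = 27.4975
  Fail, Line 3: 96×43/199 = 20.7437
  Fail, Line 4: 96×58/199 = 27.9799
Contributions (O − E)²/E:
  (30 − 21.2211)²/21.2211 = 3.6317
  (22 − 29.5025)²/29.5025 = 1.9079
  (9 − 22.2563)²/22.2563 = 7.8957
  (42 − 30.0201)²/30.0201 = 4.7807
  (11 − 19.7789)²/19.7789 = 3.8965
  (35 − 27.4975)²/27.4975 = 2.0470
  (34 − 20.7437)²/20.7437 = 8.4715
  (16 − 27.9799)²/27.9799 = 5.1293
χ² = 3.6317 + 1.9079 + 7.8957 + 4.7807 + 3.8965 + 2.0470 + 8.4715 + 5.1293 = 37.760

37.760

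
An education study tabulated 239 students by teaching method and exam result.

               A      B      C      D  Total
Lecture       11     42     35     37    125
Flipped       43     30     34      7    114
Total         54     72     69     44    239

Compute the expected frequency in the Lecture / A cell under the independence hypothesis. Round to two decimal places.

Row total (Lecture) = 125; column total (A) = 54; grand total N = 239.
Expected count = (row total × column total) / N = 125 × 54 / 239 = 28.24.

28.24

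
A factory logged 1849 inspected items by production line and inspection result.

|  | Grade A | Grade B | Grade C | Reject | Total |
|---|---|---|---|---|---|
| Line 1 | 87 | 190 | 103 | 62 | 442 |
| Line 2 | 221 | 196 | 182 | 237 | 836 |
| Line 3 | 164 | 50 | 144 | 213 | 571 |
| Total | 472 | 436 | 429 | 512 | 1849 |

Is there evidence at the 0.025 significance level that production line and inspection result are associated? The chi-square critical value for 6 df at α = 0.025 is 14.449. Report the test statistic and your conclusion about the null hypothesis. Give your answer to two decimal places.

Grand total N = 1849.
Expected counts (row total × column total / N):
  Line 1, Grade A: 442×472/1849 = 112.831
  Line 1, Grade B: 442×436/1849 = 104.225
  Line 1, Grade C: 442×429/1849 = 102.552
  Line 1, Reject: 442×512/1849 = 122.393
  Line 2, Grade A: 836×472/1849 = 213.408
  Line 2, Grade B: 836×436/1849 = 197.131
  Line 2, Grade C: 836×429/1849 = 193.966
  Line 2, Reject: 836×512/1849 = 231.494
  Line 3, Grade A: 571×472/1849 = 145.761
  Line 3, Grade B: 571×436/1849 = 134.644
  Line 3, Grade C: 571×429/1849 = 132.482
  Line 3, Reject: 571×512/1849 = 158.114
Contributions (O − E)²/E:
  (87 − 112.831)²/112.831 = 5.9136
  (190 − 104.225)²/104.225 = 70.5910
  (103 − 102.552)²/102.552 = 0.0020
  (62 − 122.393)²/122.393 = 29.8000
  (221 − 213.408)²/213.408 = 0.2701
  (196 − 197.131)²/197.131 = 0.0065
  (182 − 193.966)²/193.966 = 0.7382
  (237 − 231.494)²/231.494 = 0.1310
  (164 − 145.761)²/145.761 = 2.2822
  (50 − 134.644)²/134.644 = 53.2115
  (144 − 132.482)²/132.482 = 1.0014
  (213 − 158.114)²/158.114 = 19.0525
χ² = 5.9136 + 70.5910 + 0.0020 + 29.8000 + 0.2701 + 0.0065 + 0.7382 + 0.1310 + 2.2822 + 53.2115 + 1.0014 + 19.0525 = 183.00
df = (3−1)(4−1) = 6. Since 183.00 > 14.449, reject the null hypothesis of independence at α = 0.025.

183.00; reject H₀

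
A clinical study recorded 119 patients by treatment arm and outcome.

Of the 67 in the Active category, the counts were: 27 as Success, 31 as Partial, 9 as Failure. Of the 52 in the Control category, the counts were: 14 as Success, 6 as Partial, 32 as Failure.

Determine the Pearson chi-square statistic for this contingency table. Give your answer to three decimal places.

32.543

Row totals: 67, 52. Column totals: 41, 37, 41. Grand total N = 119.
Expected counts (row total × column total / N):
  Active, Success: 67×41/119 = 23.0840
  Active, Partial: 67×37/119 = 20.8319
  Active, Failure: 67×41/119 = 23.0840
  Control, Success: 52×41/119 = 17.9160
  Control, Partial: 52×37/119 = 16.1681
  Control, Failure: 52×41/119 = 17.9160
Contributions (O − E)²/E:
  (27 − 23.0840)²/23.0840 = 0.6643
  (31 − 20.8319)²/20.8319 = 4.9631
  (9 − 23.0840)²/23.0840 = 8.5929
  (14 − 17.9160)²/17.9160 = 0.8559
  (6 − 16.1681)²/16.1681 = 6.3947
  (32 − 17.9160)²/17.9160 = 11.0716
χ² = 0.6643 + 4.9631 + 8.5929 + 0.8559 + 6.3947 + 11.0716 = 32.543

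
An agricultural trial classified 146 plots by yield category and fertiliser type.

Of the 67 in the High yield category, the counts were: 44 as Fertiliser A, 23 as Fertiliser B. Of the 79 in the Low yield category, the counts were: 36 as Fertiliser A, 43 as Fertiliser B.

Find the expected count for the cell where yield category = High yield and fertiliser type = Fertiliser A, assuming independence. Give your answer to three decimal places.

Row total (High yield) = 67; column total (Fertiliser A) = 80; grand total N = 146.
Expected count = (row total × column total) / N = 67 × 80 / 146 = 36.712.

36.712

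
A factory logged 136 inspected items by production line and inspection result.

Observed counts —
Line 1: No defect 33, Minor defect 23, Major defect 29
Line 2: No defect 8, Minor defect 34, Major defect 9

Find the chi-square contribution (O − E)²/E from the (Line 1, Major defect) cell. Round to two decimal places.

1.16

Row total (Line 1) = 85; column total (Major defect) = 38; N = 136.
Expected count E = 85 × 38 / 136 = 23.750.
Contribution = (O − E)²/E = (29 − 23.750)² / 23.750 = 1.16.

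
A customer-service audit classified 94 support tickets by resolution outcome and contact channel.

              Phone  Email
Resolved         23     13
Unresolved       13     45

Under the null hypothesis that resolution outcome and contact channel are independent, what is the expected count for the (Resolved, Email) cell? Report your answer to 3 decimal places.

Row total (Resolved) = 36; column total (Email) = 58; grand total N = 94.
Expected count = (row total × column total) / N = 36 × 58 / 94 = 22.213.

22.213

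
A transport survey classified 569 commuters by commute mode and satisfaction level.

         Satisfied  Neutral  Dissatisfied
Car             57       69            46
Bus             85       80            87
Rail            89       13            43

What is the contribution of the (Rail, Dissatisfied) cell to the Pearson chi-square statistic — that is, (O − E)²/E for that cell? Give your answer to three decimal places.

Row total (Rail) = 145; column total (Dissatisfied) = 176; N = 569.
Expected count E = 145 × 176 / 569 = 44.8506.
Contribution = (O − E)²/E = (43 − 44.8506)² / 44.8506 = 0.076.

0.076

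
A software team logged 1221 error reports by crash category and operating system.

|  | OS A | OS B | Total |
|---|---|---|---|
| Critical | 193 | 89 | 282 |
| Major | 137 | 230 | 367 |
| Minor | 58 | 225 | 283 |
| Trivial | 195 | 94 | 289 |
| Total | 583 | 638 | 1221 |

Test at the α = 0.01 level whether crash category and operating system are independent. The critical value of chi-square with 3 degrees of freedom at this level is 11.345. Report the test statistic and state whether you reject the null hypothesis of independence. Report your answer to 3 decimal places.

193.682; reject H₀

Grand total N = 1221.
Expected counts (row total × column total / N):
  Critical, OS A: 282×583/1221 = 134.6486
  Critical, OS B: 282×638/1221 = 147.3514
  Major, OS A: 367×583/1221 = 175.2342
  Major, OS B: 367×638/1221 = 191.7658
  Minor, OS A: 283×583/1221 = 135.1261
  Minor, OS B: 283×638/1221 = 147.8739
  Trivial, OS A: 289×583/1221 = 137.9910
  Trivial, OS B: 289×638/1221 = 151.0090
Contributions (O − E)²/E:
  (193 − 134.6486)²/134.6486 = 25.2872
  (89 − 147.3514)²/147.3514 = 23.1073
  (137 − 175.2342)²/175.2342 = 8.3423
  (230 − 191.7658)²/191.7658 = 7.6231
  (58 − 135.1261)²/135.1261 = 44.0214
  (225 − 147.8739)²/147.8739 = 40.2264
  (195 − 137.9910)²/137.9910 = 23.5524
  (94 − 151.0090)²/151.0090 = 21.5221
χ² = 25.2872 + 23.1073 + 8.3423 + 7.6231 + 44.0214 + 40.2264 + 23.5524 + 21.5221 = 193.682
df = (4−1)(2−1) = 3. Since 193.682 > 11.345, reject the null hypothesis of independence at α = 0.01.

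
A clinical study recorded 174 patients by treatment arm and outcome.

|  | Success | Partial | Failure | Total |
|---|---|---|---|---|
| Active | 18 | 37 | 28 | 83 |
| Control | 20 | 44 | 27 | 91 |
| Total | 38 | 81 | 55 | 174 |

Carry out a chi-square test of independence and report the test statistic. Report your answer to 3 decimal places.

0.361

Grand total N = 174.
Expected counts (row total × column total / N):
  Active, Success: 83×38/174 = 18.1264
  Active, Partial: 83×81/174 = 38.6379
  Active, Failure: 83×55/174 = 26.2356
  Control, Success: 91×38/174 = 19.8736
  Control, Partial: 91×81/174 = 42.3621
  Control, Failure: 91×55/174 = 28.7644
Contributions (O − E)²/E:
  (18 − 18.1264)²/18.1264 = 0.0009
  (37 − 38.6379)²/38.6379 = 0.0694
  (28 − 26.2356)²/26.2356 = 0.1187
  (20 − 19.8736)²/19.8736 = 0.0008
  (44 − 42.3621)²/42.3621 = 0.0633
  (27 − 28.7644)²/28.7644 = 0.1082
χ² = 0.0009 + 0.0694 + 0.1187 + 0.0008 + 0.0633 + 0.1082 = 0.361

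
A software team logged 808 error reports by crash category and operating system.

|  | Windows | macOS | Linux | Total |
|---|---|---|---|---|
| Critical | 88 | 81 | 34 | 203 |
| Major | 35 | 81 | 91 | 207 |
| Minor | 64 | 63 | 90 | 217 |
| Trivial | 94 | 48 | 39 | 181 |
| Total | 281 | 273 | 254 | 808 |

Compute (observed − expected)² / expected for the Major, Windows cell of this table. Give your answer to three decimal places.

Row total (Major) = 207; column total (Windows) = 281; N = 808.
Expected count E = 207 × 281 / 808 = 71.9889.
Contribution = (O − E)²/E = (35 − 71.9889)² / 71.9889 = 19.005.

19.005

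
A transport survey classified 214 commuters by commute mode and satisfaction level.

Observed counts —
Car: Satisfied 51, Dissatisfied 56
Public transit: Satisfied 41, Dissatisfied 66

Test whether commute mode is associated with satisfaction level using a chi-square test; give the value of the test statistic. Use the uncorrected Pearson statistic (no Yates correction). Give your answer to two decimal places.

Row totals: 107, 107. Column totals: 92, 122. Grand total N = 214.
Expected counts (row total × column total / N):
  Car, Satisfied: 107×92/214 = 46.000
  Car, Dissatisfied: 107×122/214 = 61.000
  Public transit, Satisfied: 107×92/214 = 46.000
  Public transit, Dissatisfied: 107×122/214 = 61.000
Contributions (O − E)²/E:
  (51 − 46.000)²/46.000 = 0.5435
  (56 − 61.000)²/61.000 = 0.4098
  (41 − 46.000)²/46.000 = 0.5435
  (66 − 61.000)²/61.000 = 0.4098
χ² = 0.5435 + 0.4098 + 0.5435 + 0.4098 = 1.91

1.91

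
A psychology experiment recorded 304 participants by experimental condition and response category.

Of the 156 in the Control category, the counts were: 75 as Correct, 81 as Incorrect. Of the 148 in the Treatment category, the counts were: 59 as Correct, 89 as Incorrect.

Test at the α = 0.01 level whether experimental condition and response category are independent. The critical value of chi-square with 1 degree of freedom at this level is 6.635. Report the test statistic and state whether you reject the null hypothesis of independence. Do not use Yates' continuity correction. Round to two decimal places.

Row totals: 156, 148. Column totals: 134, 170. Grand total N = 304.
Expected counts (row total × column total / N):
  Control, Correct: 156×134/304 = 68.763
  Control, Incorrect: 156×170/304 = 87.237
  Treatment, Correct: 148×134/304 = 65.237
  Treatment, Incorrect: 148×170/304 = 82.763
Contributions (O − E)²/E:
  (75 − 68.763)²/68.763 = 0.5657
  (81 − 87.237)²/87.237 = 0.4459
  (59 − 65.237)²/65.237 = 0.5963
  (89 − 82.763)²/82.763 = 0.4700
χ² = 0.5657 + 0.4459 + 0.5963 + 0.4700 = 2.08
df = (2−1)(2−1) = 1. Since 2.08 < 6.635, fail to reject the null hypothesis of independence at α = 0.01.

2.08; fail to reject H₀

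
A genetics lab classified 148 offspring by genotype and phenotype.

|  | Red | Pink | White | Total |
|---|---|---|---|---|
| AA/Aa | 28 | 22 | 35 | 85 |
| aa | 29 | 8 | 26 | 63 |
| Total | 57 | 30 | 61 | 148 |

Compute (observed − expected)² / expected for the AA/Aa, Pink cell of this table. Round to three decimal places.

Row total (AA/Aa) = 85; column total (Pink) = 30; N = 148.
Expected count E = 85 × 30 / 148 = 17.2297.
Contribution = (O − E)²/E = (22 − 17.2297)² / 17.2297 = 1.321.

1.321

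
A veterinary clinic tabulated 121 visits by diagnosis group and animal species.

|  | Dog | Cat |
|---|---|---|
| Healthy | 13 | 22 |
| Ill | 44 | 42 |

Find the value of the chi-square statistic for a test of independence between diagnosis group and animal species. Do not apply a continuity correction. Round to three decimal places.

1.962

Row totals: 35, 86. Column totals: 57, 64. Grand total N = 121.
Expected counts (row total × column total / N):
  Healthy, Dog: 35×57/121 = 16.4876
  Healthy, Cat: 35×64/121 = 18.5124
  Ill, Dog: 86×57/121 = 40.5124
  Ill, Cat: 86×64/121 = 45.4876
Contributions (O − E)²/E:
  (13 − 16.4876)²/16.4876 = 0.7377
  (22 − 18.5124)²/18.5124 = 0.6570
  (44 − 40.5124)²/40.5124 = 0.3002
  (42 − 45.4876)²/45.4876 = 0.2674
χ² = 0.7377 + 0.6570 + 0.3002 + 0.2674 = 1.962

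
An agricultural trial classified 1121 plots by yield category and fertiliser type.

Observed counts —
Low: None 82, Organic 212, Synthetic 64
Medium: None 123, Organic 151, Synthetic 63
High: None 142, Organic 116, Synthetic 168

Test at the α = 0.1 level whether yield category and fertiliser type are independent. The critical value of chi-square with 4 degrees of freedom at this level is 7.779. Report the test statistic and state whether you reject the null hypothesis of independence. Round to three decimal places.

Row totals: 358, 337, 426. Column totals: 347, 479, 295. Grand total N = 1121.
Expected counts (row total × column total / N):
  Low, None: 358×347/1121 = 110.8171
  Low, Organic: 358×479/1121 = 152.9723
  Low, Synthetic: 358×295/1121 = 94.2105
  Medium, None: 337×347/1121 = 104.3167
  Medium, Organic: 337×479/1121 = 143.9991
  Medium, Synthetic: 337×295/1121 = 88.6842
  High, None: 426×347/1121 = 131.8662
  High, Organic: 426×479/1121 = 182.0285
  High, Synthetic: 426×295/1121 = 112.1053
Contributions (O − E)²/E:
  (82 − 110.8171)²/110.8171 = 7.4937
  (212 − 152.9723)²/152.9723 = 22.7771
  (64 − 94.2105)²/94.2105 = 9.6876
  (123 − 104.3167)²/104.3167 = 3.3462
  (151 − 143.9991)²/143.9991 = 0.3404
  (63 − 88.6842)²/88.6842 = 7.4385
  (142 − 131.8662)²/131.8662 = 0.7788
  (116 − 182.0285)²/182.0285 = 23.9510
  (168 − 112.1053)²/112.1053 = 27.8686
χ² = 7.4937 + 22.7771 + 9.6876 + 3.3462 + 0.3404 + 7.4385 + 0.7788 + 23.9510 + 27.8686 = 103.682
df = (3−1)(3−1) = 4. Since 103.682 > 7.779, reject the null hypothesis of independence at α = 0.1.

103.682; reject H₀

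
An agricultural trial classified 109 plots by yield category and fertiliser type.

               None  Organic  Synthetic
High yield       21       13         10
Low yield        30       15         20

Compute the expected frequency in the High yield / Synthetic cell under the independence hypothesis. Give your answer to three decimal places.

12.110

Row total (High yield) = 44; column total (Synthetic) = 30; grand total N = 109.
Expected count = (row total × column total) / N = 44 × 30 / 109 = 12.110.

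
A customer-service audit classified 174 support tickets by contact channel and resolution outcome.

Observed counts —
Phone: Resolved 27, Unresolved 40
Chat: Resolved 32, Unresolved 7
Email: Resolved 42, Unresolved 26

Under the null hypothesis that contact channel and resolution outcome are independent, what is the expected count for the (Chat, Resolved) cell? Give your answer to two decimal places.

Row total (Chat) = 39; column total (Resolved) = 101; grand total N = 174.
Expected count = (row total × column total) / N = 39 × 101 / 174 = 22.64.

22.64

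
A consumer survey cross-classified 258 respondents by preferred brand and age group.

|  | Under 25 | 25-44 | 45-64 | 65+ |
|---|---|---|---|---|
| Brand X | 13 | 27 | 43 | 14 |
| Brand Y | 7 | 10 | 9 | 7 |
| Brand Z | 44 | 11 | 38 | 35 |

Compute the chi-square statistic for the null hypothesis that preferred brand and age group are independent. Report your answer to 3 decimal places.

Row totals: 97, 33, 128. Column totals: 64, 48, 90, 56. Grand total N = 258.
Expected counts (row total × column total / N):
  Brand X, Under 25: 97×64/258 = 24.06202
  Brand X, 25-44: 97×48/258 = 18.04651
  Brand X, 45-64: 97×90/258 = 33.83721
  Brand X, 65+: 97×56/258 = 21.05426
  Brand Y, Under 25: 33×64/258 = 8.18605
  Brand Y, 25-44: 33×48/258 = 6.13953
  Brand Y, 45-64: 33×90/258 = 11.51163
  Brand Y, 65+: 33×56/258 = 7.16279
  Brand Z, Under 25: 128×64/258 = 31.75194
  Brand Z, 25-44: 128×48/258 = 23.81395
  Brand Z, 45-64: 128×90/258 = 44.65116
  Brand Z, 65+: 128×56/258 = 27.78295
Contributions (O − E)²/E:
  (13 − 24.06202)²/24.06202 = 5.0855
  (27 − 18.04651)²/18.04651 = 4.4421
  (43 − 33.83721)²/33.83721 = 2.4812
  (14 − 21.05426)²/21.05426 = 2.3635
  (7 − 8.18605)²/8.18605 = 0.1718
  (10 − 6.13953)²/6.13953 = 2.4274
  (9 − 11.51163)²/11.51163 = 0.5480
  (7 − 7.16279)²/7.16279 = 0.0037
  (44 − 31.75194)²/31.75194 = 4.7246
  (11 − 23.81395)²/23.81395 = 6.8950
  (38 − 44.65116)²/44.65116 = 0.9907
  (35 − 27.78295)²/27.78295 = 1.8747
χ² = 5.0855 + 4.4421 + 2.4812 + 2.3635 + 0.1718 + 2.4274 + 0.5480 + 0.0037 + 4.7246 + 6.8950 + 0.9907 + 1.8747 = 32.008

32.008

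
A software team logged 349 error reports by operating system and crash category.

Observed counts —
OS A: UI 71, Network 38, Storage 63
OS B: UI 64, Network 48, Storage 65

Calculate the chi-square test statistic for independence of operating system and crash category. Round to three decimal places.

Row totals: 172, 177. Column totals: 135, 86, 128. Grand total N = 349.
Expected counts (row total × column total / N):
  OS A, UI: 172×135/349 = 66.5330
  OS A, Network: 172×86/349 = 42.3840
  OS A, Storage: 172×128/349 = 63.0831
  OS B, UI: 177×135/349 = 68.4670
  OS B, Network: 177×86/349 = 43.6160
  OS B, Storage: 177×128/349 = 64.9169
Contributions (O − E)²/E:
  (71 − 66.5330)²/66.5330 = 0.2999
  (38 − 42.3840)²/42.3840 = 0.4535
  (63 − 63.0831)²/63.0831 = 0.0001
  (64 − 68.4670)²/68.4670 = 0.2914
  (48 − 43.6160)²/43.6160 = 0.4407
  (65 − 64.9169)²/64.9169 = 0.0001
χ² = 0.2999 + 0.4535 + 0.0001 + 0.2914 + 0.4407 + 0.0001 = 1.486

1.486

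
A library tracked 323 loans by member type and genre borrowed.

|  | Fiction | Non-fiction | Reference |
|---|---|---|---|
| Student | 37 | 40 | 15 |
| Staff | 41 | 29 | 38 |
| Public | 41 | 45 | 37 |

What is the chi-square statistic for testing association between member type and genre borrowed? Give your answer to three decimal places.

11.424

Row totals: 92, 108, 123. Column totals: 119, 114, 90. Grand total N = 323.
Expected counts (row total × column total / N):
  Student, Fiction: 92×119/323 = 33.8947
  Student, Non-fiction: 92×114/323 = 32.4706
  Student, Reference: 92×90/323 = 25.6347
  Staff, Fiction: 108×119/323 = 39.7895
  Staff, Non-fiction: 108×114/323 = 38.1176
  Staff, Reference: 108×90/323 = 30.0929
  Public, Fiction: 123×119/323 = 45.3158
  Public, Non-fiction: 123×114/323 = 43.4118
  Public, Reference: 123×90/323 = 34.2724
Contributions (O − E)²/E:
  (37 − 33.8947)²/33.8947 = 0.2845
  (40 − 32.4706)²/32.4706 = 1.7459
  (15 − 25.6347)²/25.6347 = 4.4119
  (41 − 39.7895)²/39.7895 = 0.0368
  (29 − 38.1176)²/38.1176 = 2.1809
  (38 − 30.0929)²/30.0929 = 2.0776
  (41 − 45.3158)²/45.3158 = 0.4110
  (45 − 43.4118)²/43.4118 = 0.0581
  (37 − 34.2724)²/34.2724 = 0.2171
χ² = 0.2845 + 1.7459 + 4.4119 + 0.0368 + 2.1809 + 2.0776 + 0.4110 + 0.0581 + 0.2171 = 11.424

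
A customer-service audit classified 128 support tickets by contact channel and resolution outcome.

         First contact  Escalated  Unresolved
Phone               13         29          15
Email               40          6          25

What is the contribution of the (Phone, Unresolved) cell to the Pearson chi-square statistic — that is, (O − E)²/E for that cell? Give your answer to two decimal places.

0.44

Row total (Phone) = 57; column total (Unresolved) = 40; N = 128.
Expected count E = 57 × 40 / 128 = 17.812.
Contribution = (O − E)²/E = (15 − 17.812)² / 17.812 = 0.44.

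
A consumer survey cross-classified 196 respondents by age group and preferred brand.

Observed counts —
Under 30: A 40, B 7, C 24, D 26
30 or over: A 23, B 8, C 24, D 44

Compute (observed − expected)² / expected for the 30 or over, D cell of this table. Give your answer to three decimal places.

Row total (30 or over) = 99; column total (D) = 70; N = 196.
Expected count E = 99 × 70 / 196 = 35.3571.
Contribution = (O − E)²/E = (44 − 35.3571)² / 35.3571 = 2.113.

2.113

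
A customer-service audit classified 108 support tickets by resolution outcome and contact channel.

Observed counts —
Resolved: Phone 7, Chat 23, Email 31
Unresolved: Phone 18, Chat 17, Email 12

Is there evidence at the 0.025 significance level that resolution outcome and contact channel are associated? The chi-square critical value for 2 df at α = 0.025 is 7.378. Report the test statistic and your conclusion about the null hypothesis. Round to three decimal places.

12.531; reject H₀

Row totals: 61, 47. Column totals: 25, 40, 43. Grand total N = 108.
Expected counts (row total × column total / N):
  Resolved, Phone: 61×25/108 = 14.1204
  Resolved, Chat: 61×40/108 = 22.5926
  Resolved, Email: 61×43/108 = 24.2870
  Unresolved, Phone: 47×25/108 = 10.8796
  Unresolved, Chat: 47×40/108 = 17.4074
  Unresolved, Email: 47×43/108 = 18.7130
Contributions (O − E)²/E:
  (7 − 14.1204)²/14.1204 = 3.5906
  (23 − 22.5926)²/22.5926 = 0.0073
  (31 − 24.2870)²/24.2870 = 1.8555
  (18 − 10.8796)²/10.8796 = 4.6601
  (17 − 17.4074)²/17.4074 = 0.0095
  (12 − 18.7130)²/18.7130 = 2.4082
χ² = 3.5906 + 0.0073 + 1.8555 + 4.6601 + 0.0095 + 2.4082 = 12.531
df = (2−1)(3−1) = 2. Since 12.531 > 7.378, reject the null hypothesis of independence at α = 0.025.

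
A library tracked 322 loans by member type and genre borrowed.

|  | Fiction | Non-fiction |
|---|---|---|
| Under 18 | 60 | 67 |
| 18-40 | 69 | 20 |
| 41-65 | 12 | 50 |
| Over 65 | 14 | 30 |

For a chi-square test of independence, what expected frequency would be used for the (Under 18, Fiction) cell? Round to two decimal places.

Row total (Under 18) = 127; column total (Fiction) = 155; grand total N = 322.
Expected count = (row total × column total) / N = 127 × 155 / 322 = 61.13.

61.13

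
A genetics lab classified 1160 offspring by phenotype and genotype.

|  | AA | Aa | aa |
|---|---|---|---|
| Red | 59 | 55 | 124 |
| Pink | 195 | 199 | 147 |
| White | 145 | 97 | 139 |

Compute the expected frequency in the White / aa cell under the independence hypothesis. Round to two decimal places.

134.66

Row total (White) = 381; column total (aa) = 410; grand total N = 1160.
Expected count = (row total × column total) / N = 381 × 410 / 1160 = 134.66.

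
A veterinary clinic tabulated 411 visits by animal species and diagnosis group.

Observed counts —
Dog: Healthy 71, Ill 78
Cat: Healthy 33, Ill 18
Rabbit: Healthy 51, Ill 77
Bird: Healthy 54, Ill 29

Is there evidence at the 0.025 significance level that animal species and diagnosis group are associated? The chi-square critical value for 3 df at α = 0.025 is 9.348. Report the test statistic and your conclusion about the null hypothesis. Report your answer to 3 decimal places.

Row totals: 149, 51, 128, 83. Column totals: 209, 202. Grand total N = 411.
Expected counts (row total × column total / N):
  Dog, Healthy: 149×209/411 = 75.7689
  Dog, Ill: 149×202/411 = 73.2311
  Cat, Healthy: 51×209/411 = 25.9343
  Cat, Ill: 51×202/411 = 25.0657
  Rabbit, Healthy: 128×209/411 = 65.0900
  Rabbit, Ill: 128×202/411 = 62.9100
  Bird, Healthy: 83×209/411 = 42.2068
  Bird, Ill: 83×202/411 = 40.7932
Contributions (O − E)²/E:
  (71 − 75.7689)²/75.7689 = 0.3002
  (78 − 73.2311)²/73.2311 = 0.3106
  (33 − 25.9343)²/25.9343 = 1.9250
  (18 − 25.0657)²/25.0657 = 1.9917
  (51 − 65.0900)²/65.0900 = 3.0501
  (77 − 62.9100)²/62.9100 = 3.1557
  (54 − 42.2068)²/42.2068 = 3.2952
  (29 − 40.7932)²/40.7932 = 3.4094
χ² = 0.3002 + 0.3106 + 1.9250 + 1.9917 + 3.0501 + 3.1557 + 3.2952 + 3.4094 = 17.438
df = (4−1)(2−1) = 3. Since 17.438 > 9.348, reject the null hypothesis of independence at α = 0.025.

17.438; reject H₀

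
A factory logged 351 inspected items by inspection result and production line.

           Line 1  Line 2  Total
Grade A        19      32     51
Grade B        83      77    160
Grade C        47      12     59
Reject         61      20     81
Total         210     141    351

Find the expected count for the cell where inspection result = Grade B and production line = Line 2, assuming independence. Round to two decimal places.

64.27

Row total (Grade B) = 160; column total (Line 2) = 141; grand total N = 351.
Expected count = (row total × column total) / N = 160 × 141 / 351 = 64.27.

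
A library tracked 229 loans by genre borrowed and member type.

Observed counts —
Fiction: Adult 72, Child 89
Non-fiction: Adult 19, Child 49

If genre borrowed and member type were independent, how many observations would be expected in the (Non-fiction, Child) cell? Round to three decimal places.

Row total (Non-fiction) = 68; column total (Child) = 138; grand total N = 229.
Expected count = (row total × column total) / N = 68 × 138 / 229 = 40.978.

40.978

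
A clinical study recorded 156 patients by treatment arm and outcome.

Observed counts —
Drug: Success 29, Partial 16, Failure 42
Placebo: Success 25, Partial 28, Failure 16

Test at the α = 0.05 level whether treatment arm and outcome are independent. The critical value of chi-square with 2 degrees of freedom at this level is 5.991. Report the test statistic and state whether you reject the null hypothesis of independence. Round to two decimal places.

Row totals: 87, 69. Column totals: 54, 44, 58. Grand total N = 156.
Expected counts (row total × column total / N):
  Drug, Success: 87×54/156 = 30.115
  Drug, Partial: 87×44/156 = 24.538
  Drug, Failure: 87×58/156 = 32.346
  Placebo, Success: 69×54/156 = 23.885
  Placebo, Partial: 69×44/156 = 19.462
  Placebo, Failure: 69×58/156 = 25.654
Contributions (O − E)²/E:
  (29 − 30.115)²/30.115 = 0.0413
  (16 − 24.538)²/24.538 = 2.9708
  (42 − 32.346)²/32.346 = 2.8813
  (25 − 23.885)²/23.885 = 0.0521
  (28 − 19.462)²/19.462 = 3.7456
  (16 − 25.654)²/25.654 = 3.6330
χ² = 0.0413 + 2.9708 + 2.8813 + 0.0521 + 3.7456 + 3.6330 = 13.32
df = (2−1)(3−1) = 2. Since 13.32 > 5.991, reject the null hypothesis of independence at α = 0.05.

13.32; reject H₀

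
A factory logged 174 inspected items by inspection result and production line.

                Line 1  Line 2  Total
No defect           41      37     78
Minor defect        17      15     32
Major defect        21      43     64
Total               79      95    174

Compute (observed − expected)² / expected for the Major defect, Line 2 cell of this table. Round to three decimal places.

Row total (Major defect) = 64; column total (Line 2) = 95; N = 174.
Expected count E = 64 × 95 / 174 = 34.9425.
Contribution = (O − E)²/E = (43 − 34.9425)² / 34.9425 = 1.858.

1.858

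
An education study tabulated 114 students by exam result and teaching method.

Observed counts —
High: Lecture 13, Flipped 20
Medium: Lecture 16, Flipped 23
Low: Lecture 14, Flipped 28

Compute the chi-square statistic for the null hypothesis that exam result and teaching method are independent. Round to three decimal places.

Row totals: 33, 39, 42. Column totals: 43, 71. Grand total N = 114.
Expected counts (row total × column total / N):
  High, Lecture: 33×43/114 = 12.4474
  High, Flipped: 33×71/114 = 20.5526
  Medium, Lecture: 39×43/114 = 14.7105
  Medium, Flipped: 39×71/114 = 24.2895
  Low, Lecture: 42×43/114 = 15.8421
  Low, Flipped: 42×71/114 = 26.1579
Contributions (O − E)²/E:
  (13 − 12.4474)²/12.4474 = 0.0245
  (20 − 20.5526)²/20.5526 = 0.0149
  (16 − 14.7105)²/14.7105 = 0.1130
  (23 − 24.2895)²/24.2895 = 0.0685
  (14 − 15.8421)²/15.8421 = 0.2142
  (28 − 26.1579)²/26.1579 = 0.1297
χ² = 0.0245 + 0.0149 + 0.1130 + 0.0685 + 0.2142 + 0.1297 = 0.565

0.565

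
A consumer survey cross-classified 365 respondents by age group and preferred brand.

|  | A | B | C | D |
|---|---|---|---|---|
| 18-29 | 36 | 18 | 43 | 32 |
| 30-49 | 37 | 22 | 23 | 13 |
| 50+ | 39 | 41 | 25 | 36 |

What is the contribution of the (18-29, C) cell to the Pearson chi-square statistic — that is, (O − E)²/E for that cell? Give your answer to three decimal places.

Row total (18-29) = 129; column total (C) = 91; N = 365.
Expected count E = 129 × 91 / 365 = 32.16164.
Contribution = (O − E)²/E = (43 − 32.16164)² / 32.16164 = 3.652.

3.652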